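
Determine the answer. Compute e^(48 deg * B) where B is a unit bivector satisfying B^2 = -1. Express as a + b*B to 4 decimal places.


For a unit bivector B with B^2 = -1, the exponential series gives
e^(theta*B) = cos(theta) + sin(theta)*B (the GA analogue of Euler's formula).
theta = 48 degrees = 0.837758 rad
cos(48 deg) = 0.6691
sin(48 deg) = 0.7431
exp(theta*B) = 0.6691 + 0.7431*B


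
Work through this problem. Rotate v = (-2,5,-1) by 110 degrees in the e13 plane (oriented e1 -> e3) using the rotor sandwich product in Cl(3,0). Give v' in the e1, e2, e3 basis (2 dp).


Rotor R = cos(55deg) - sin(55deg)*e13
Rotation angle theta = 2 * 55 = 110 degrees in the e13 plane (e1 -> e3).
The component perpendicular to the plane (e2) is invariant: v'_2 = v2 = 5.00
cos(110deg) = -0.3420, sin(110deg) = 0.9397
v'_1 = v1*cos(theta) - v3*sin(theta) = -2*(-0.3420) - (-1)*0.9397 = 1.62
v'_3 = v1*sin(theta) + v3*cos(theta) = -2*0.9397 + (-1)*(-0.3420) = -1.54
v' = 1.62*e1 + 5.00*e2 - 1.54*e3


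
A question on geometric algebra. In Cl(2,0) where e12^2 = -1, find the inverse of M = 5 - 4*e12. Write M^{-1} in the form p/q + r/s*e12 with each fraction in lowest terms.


M = 5 - 4*e12, where e12^2 = -1.
Since M commutes with its reverse ~M = a - b*e12, M * ~M = a^2 - b^2*e12^2 = a^2 + b^2.
So M^{-1} = ~M / (a^2 + b^2) = (a - b*e12)/(a^2 + b^2).
a^2 + b^2 = 25 + 16 = 41
Scalar part = 5/41 = 5/41
Bivector coeff = 4/41 = 4/41
M^{-1} = 5/41 + 4/41*e12


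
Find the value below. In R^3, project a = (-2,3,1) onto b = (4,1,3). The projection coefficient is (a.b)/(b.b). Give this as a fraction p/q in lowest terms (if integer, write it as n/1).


Projection coefficient = (a . b) / (b . b)
a . b = (-2)*4 + 3*1 + 1*3
= -8 + 3 + 3 = -2
b . b = 4^2 + 1^2 + 3^2
= 16 + 1 + 9 = 26
Coefficient = -2/26
In lowest terms: -1/13


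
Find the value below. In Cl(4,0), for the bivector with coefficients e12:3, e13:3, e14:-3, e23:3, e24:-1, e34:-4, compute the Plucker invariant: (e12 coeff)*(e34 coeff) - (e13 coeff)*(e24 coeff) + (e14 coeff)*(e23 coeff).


Plucker relation: af - be + cd
a*f = 3*(-4) = -12
b*e = 3*(-1) = -3
c*d = (-3)*3 = -9
af - be + cd = -12 - (-3) + (-9)
= -18


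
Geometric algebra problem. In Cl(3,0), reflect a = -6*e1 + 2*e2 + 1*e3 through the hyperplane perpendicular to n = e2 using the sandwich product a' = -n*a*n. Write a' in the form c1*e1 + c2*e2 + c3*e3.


Reflection formula: a' = -n*a*n, with n = e2 (unit vector, n^2 = 1).
For reflection through hyperplane perp to e2:
The component along e2 flips sign, others stay.
a = (-6, 2, 1)
a' = (-6, -2, 1)
a' = -6*e1 - 2*e2 + 1*e3


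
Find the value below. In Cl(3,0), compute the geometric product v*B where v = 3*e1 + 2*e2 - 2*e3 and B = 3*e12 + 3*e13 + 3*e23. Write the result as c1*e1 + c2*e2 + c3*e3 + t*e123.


vB has grade-1 (vector) and grade-3 (trivector) parts: vB = (v _| B) + (v ^ B).
Vector part <vB>_1:
  e1: -v2*b12 - v3*b13 = -(2)*(3) - (-2)*(3) = 0
  e2: v1*b12 - v3*b23 = (3)*(3) - (-2)*(3) = 15
  e3: v1*b13 + v2*b23 = (3)*(3) + (2)*(3) = 15
Trivector part <vB>_3:
  e123: v1*b23 - v2*b13 + v3*b12 = (3)*(3) - (2)*(3) + (-2)*(3) = -3
vB = 0*e1 + 15*e2 + 15*e3 - 3*e123


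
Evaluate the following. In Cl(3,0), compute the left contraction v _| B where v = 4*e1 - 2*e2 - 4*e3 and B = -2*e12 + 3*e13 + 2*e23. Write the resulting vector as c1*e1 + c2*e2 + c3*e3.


Left contraction v _| B = <vB>_1 (grade-1 part of the geometric product vB).
Using e1_|e12 = e2, e2_|e12 = -e1, e1_|e13 = e3, e3_|e13 = -e1, e2_|e23 = e3, e3_|e23 = -e2:
e1 coeff: -v2*b12 - v3*b13 = -(-2)*(-2) - (-4)*(3) = 8
e2 coeff: v1*b12 - v3*b23 = (4)*(-2) - (-4)*(2) = 0
e3 coeff: v1*b13 + v2*b23 = (4)*(3) + (-2)*(2) = 8
v _| B = 8*e1 + 0*e2 + 8*e3


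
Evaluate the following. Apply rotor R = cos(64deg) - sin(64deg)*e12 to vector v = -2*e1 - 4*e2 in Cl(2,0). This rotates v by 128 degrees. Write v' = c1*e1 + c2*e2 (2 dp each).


Rotor R = cos(64deg) - sin(64deg)*e12
Rotation angle theta = 2 * 64 = 128 degrees
v' = R*v*~R rotates v by theta.
cos(128deg) = -0.6157, sin(128deg) = 0.7880
v'_1 = -2*cos(128deg) - (-4)*sin(128deg)
= -2*(-0.6157) - (-4)*0.7880
= 4.38
v'_2 = -2*sin(128deg) + (-4)*cos(128deg)
= -2*0.7880 + (-4)*(-0.6157)
= 0.89
v' = 4.38*e1 + 0.89*e2


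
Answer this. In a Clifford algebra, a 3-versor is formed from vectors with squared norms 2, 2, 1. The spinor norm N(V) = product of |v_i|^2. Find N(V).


Spinor norm N(V) = |v1|^2 * |v2|^2 * ... * |v3|^2
= 2 * 2 * 1
Running product: 2, 4, 4
N(V) = 4


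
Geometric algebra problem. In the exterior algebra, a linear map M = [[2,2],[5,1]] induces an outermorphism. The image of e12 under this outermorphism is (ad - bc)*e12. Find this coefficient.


The outermorphism of a linear map f sends e1^e2 to f(e1)^f(e2).
f(e1) = 2*e1 + 5*e2
f(e2) = 2*e1 + 1*e2
f(e1) ^ f(e2) = (2*e1 + 5*e2) ^ (2*e1 + 1*e2)
= 2*1*e12 + 5*2*e21
= (2 - 10)*e12
= -8*e12
Coefficient = -8


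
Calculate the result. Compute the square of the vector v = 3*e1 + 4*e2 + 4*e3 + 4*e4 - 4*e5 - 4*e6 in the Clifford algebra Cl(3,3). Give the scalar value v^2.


v^2 = sum of c_i^2 * e_i^2
Positive signature terms (e_i^2 = +1): 3^2 + 4^2 + 4^2 = 41
Negative signature terms (e_j^2 = -1): 4^2 + (-4)^2 + (-4)^2 = 48
v^2 = 41 - 48 = -7


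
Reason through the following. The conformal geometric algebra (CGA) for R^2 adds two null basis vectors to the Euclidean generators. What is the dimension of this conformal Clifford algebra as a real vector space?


The conformal model of R^2 uses Cl(3,1): the 2 Euclidean generators plus two extra orthogonal generators e+ (e+^2 = +1) and e- (e-^2 = -1), from which the null vectors e0, einf are built.
Number of generators m = 2 + 2 = 4.
dim Cl(p,q) = 2^m = 2^4 = 16


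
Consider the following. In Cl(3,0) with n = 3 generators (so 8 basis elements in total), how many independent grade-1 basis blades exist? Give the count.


Number of grade-k basis blades in Cl(p,q) with n = p + q is C(n, k).
n = 3 + 0 = 3
C(3, 1) = 3! / (1! * 2!)
= 6 / (1 * 2)
= 3


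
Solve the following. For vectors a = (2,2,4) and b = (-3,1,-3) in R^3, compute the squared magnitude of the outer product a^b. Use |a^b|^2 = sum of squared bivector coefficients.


a wedge b = (a1*b2 - a2*b1)*e12 + (a1*b3 - a3*b1)*e13 + (a2*b3 - a3*b2)*e23
e12 coeff: 2*1 - 2*(-3) = 2 - (-6) = 8
e13 coeff: 2*(-3) - 4*(-3) = -6 - (-12) = 6
e23 coeff: 2*(-3) - 4*1 = -6 - 4 = -10
|a wedge b|^2 = 8^2 + 6^2 + (-10)^2
= 64 + 36 + 100
= 200


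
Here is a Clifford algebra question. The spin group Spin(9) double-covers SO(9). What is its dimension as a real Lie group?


Spin(n) double-covers SO(n); both have Lie algebra so(n) of dimension n(n-1)/2.
n = 9
n(n-1) = 9 * 8 = 72
dim Spin(9) = 72/2 = 36


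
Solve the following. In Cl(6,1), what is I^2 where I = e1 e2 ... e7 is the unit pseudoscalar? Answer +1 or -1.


The pseudoscalar I = e1...e_n (product of all n generators) of Cl(p,q) satisfies I^2 = (-1)^(q + n(n-1)/2).
p = 6, q = 1, n = p + q = 7
n(n-1)/2 = 7 * 6 / 2 = 21
Exponent = q + n(n-1)/2 = 1 + 21 = 22
I^2 = (-1)^22 = +1


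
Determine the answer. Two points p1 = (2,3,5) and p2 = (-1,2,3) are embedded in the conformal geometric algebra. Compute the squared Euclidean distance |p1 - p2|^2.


p1 - p2 = (3, 1, 2)
|p1 - p2|^2 = 3^2 + 1^2 + 2^2
= 9 + 1 + 4
= 14


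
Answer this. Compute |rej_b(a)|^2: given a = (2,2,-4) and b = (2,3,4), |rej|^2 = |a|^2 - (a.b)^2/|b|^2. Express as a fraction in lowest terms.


|a|^2 = 2^2 + 2^2 + (-4)^2 = 24
|b|^2 = 2^2 + 3^2 + 4^2 = 29
a . b = 2*2 + 2*3 + (-4)*4 = -6
(a.b)^2 = (-6)^2 = 36
|rej|^2 = 24 - 36/29
= (696 - 36)/29
= 660/29
In lowest terms: 660/29


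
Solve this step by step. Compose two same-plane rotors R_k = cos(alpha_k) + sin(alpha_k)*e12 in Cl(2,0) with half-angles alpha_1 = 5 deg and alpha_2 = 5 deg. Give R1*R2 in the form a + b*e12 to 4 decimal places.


Same-plane rotors commute and their half-angles add:
R1*R2 = cos(a1 + a2) + sin(a1 + a2)*e12.
a1 + a2 = 5 + 5 = 10 deg
cos(10 deg) = 0.9848
sin(10 deg) = 0.1736
R1*R2 = 0.9848 + 0.1736*e12


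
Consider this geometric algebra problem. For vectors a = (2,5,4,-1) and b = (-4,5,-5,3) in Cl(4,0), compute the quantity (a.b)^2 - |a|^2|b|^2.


a . b = 2*(-4) + 5*5 + 4*(-5) + (-1)*3
= -8 + 25 + (-20) + (-3) = -6
|a|^2 = 2^2 + 5^2 + 4^2 + (-1)^2 = 46
|b|^2 = (-4)^2 + 5^2 + (-5)^2 + 3^2 = 75
(a.b)^2 = (-6)^2 = 36
|a|^2 * |b|^2 = 46 * 75 = 3450
Result = 36 - 3450 = -3414


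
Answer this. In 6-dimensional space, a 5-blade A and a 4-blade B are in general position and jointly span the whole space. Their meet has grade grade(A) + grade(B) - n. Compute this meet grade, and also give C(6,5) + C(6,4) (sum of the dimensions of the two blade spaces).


Meet grade = grade(A) + grade(B) - n
= 5 + 4 - 6 = 3
C(6,5) = 6
C(6,4) = 15
dim_A + dim_B = 6 + 15 = 21


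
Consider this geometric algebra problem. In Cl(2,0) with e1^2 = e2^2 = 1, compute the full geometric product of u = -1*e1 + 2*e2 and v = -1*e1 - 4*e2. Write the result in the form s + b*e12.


Expand: (-1*e1 + 2*e2)(-1*e1 - 4*e2)
= (-1)*(-1)*e1e1 + (-1)*(-4)*e1e2 + 2*(-1)*e2e1 + 2*(-4)*e2e2
Using e1^2 = e2^2 = 1, e2e1 = -e1e2:
Scalar part s = (-1)*(-1) + 2*(-4) = 1 + (-8) = -7
Bivector part b = (-1)*(-4) - 2*(-1) = 4 - (-2) = 6
uv = -7 + 6*e12


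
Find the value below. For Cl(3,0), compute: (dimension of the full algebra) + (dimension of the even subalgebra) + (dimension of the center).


n = 3 + 0 = 3
Total dim = 2^3 = 8
Even subalgebra dim = 2^2 = 4
n is odd, so center dim = 2
Sum = 8 + 4 + 2 = 14


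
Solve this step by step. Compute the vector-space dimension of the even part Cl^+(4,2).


Even subalgebra dimension = 2^(n-1)
n = 4 + 2 = 6
2^(6 - 1) = 2^5 = 32
Verification: sum of C(6,k) for even k = 1 + 15 + 15 + 1 = 32
Result = 32


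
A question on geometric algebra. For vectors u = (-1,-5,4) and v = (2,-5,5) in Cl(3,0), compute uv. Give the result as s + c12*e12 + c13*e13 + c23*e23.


In Cl(3,0): e_i^2 = 1, e_ie_j = -e_je_i for i != j.
Scalar part = u . v = (-1)*2 + (-5)*(-5) + 4*5
= -2 + 25 + 20 = 43
e12 coeff = (-1)*(-5) - (-5)*2 = 5 - (-10) = 15
e13 coeff = (-1)*5 - 4*2 = -5 - 8 = -13
e23 coeff = (-5)*5 - 4*(-5) = -25 - (-20) = -5
uv = 43 + 15*e12 - 13*e13 - 5*e23


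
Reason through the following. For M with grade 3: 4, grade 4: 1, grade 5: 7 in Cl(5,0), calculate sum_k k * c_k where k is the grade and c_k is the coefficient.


Grade-weighted sum = sum of grade_k * coefficient_k
3*4 = 12
4*1 = 4
5*7 = 35
Total = 12 + 4 + 35 = 51


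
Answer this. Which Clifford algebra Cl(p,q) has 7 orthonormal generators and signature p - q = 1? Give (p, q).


We need p + q = 7 and p - q = 1.
Adding: 2p = 7 + 1 = 8, so p = 4.
Then q = 7 - 4 = 3.
(p, q) = (4, 3)


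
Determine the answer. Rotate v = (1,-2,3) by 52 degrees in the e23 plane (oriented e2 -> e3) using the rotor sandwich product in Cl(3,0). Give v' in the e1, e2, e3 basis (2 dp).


Rotor R = cos(26deg) - sin(26deg)*e23
Rotation angle theta = 2 * 26 = 52 degrees in the e23 plane (e2 -> e3).
The component perpendicular to the plane (e1) is invariant: v'_1 = v1 = 1.00
cos(52deg) = 0.6157, sin(52deg) = 0.7880
v'_2 = v2*cos(theta) - v3*sin(theta) = -2*0.6157 - 3*0.7880 = -3.60
v'_3 = v2*sin(theta) + v3*cos(theta) = -2*0.7880 + 3*0.6157 = 0.27
v' = 1.00*e1 - 3.60*e2 + 0.27*e3


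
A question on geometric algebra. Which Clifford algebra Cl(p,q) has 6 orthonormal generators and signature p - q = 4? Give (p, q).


We need p + q = 6 and p - q = 4.
Adding: 2p = 6 + 4 = 10, so p = 5.
Then q = 6 - 5 = 1.
(p, q) = (5, 1)


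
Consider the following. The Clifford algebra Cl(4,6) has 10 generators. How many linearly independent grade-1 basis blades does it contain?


Number of grade-k basis blades in Cl(p,q) with n = p + q is C(n, k).
n = 4 + 6 = 10
C(10, 1) = 10! / (1! * 9!)
= 3628800 / (1 * 362880)
= 10


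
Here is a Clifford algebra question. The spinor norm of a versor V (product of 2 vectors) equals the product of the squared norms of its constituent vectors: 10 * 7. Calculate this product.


Spinor norm N(V) = |v1|^2 * |v2|^2 * ... * |v2|^2
= 10 * 7
Running product: 10, 70
N(V) = 70


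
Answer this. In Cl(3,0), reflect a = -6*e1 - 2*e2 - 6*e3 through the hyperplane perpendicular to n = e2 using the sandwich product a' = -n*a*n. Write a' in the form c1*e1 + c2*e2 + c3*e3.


Reflection formula: a' = -n*a*n, with n = e2 (unit vector, n^2 = 1).
For reflection through hyperplane perp to e2:
The component along e2 flips sign, others stay.
a = (-6, -2, -6)
a' = (-6, 2, -6)
a' = -6*e1 + 2*e2 - 6*e3


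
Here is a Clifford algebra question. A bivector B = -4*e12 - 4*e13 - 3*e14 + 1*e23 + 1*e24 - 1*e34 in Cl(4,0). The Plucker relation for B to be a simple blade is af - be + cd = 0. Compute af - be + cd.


Plucker relation: af - be + cd
a*f = (-4)*(-1) = 4
b*e = (-4)*1 = -4
c*d = (-3)*1 = -3
af - be + cd = 4 - (-4) + (-3)
= 5


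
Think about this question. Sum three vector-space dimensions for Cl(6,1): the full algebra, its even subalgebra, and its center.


n = 6 + 1 = 7
Total dim = 2^7 = 128
Even subalgebra dim = 2^6 = 64
n is odd, so center dim = 2
Sum = 128 + 64 + 2 = 194


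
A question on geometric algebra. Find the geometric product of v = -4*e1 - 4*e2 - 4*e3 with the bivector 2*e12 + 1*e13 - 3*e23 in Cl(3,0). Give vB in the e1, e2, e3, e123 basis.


vB has grade-1 (vector) and grade-3 (trivector) parts: vB = (v _| B) + (v ^ B).
Vector part <vB>_1:
  e1: -v2*b12 - v3*b13 = -(-4)*(2) - (-4)*(1) = 12
  e2: v1*b12 - v3*b23 = (-4)*(2) - (-4)*(-3) = -20
  e3: v1*b13 + v2*b23 = (-4)*(1) + (-4)*(-3) = 8
Trivector part <vB>_3:
  e123: v1*b23 - v2*b13 + v3*b12 = (-4)*(-3) - (-4)*(1) + (-4)*(2) = 8
vB = 12*e1 - 20*e2 + 8*e3 + 8*e123


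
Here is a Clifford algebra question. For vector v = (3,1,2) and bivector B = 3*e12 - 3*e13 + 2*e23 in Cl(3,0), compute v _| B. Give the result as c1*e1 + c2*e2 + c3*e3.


Left contraction v _| B = <vB>_1 (grade-1 part of the geometric product vB).
Using e1_|e12 = e2, e2_|e12 = -e1, e1_|e13 = e3, e3_|e13 = -e1, e2_|e23 = e3, e3_|e23 = -e2:
e1 coeff: -v2*b12 - v3*b13 = -(1)*(3) - (2)*(-3) = 3
e2 coeff: v1*b12 - v3*b23 = (3)*(3) - (2)*(2) = 5
e3 coeff: v1*b13 + v2*b23 = (3)*(-3) + (1)*(2) = -7
v _| B = 3*e1 + 5*e2 - 7*e3


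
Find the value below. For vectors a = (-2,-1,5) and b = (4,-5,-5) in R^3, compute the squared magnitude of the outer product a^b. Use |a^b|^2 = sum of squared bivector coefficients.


a wedge b = (a1*b2 - a2*b1)*e12 + (a1*b3 - a3*b1)*e13 + (a2*b3 - a3*b2)*e23
e12 coeff: (-2)*(-5) - (-1)*4 = 10 - (-4) = 14
e13 coeff: (-2)*(-5) - 5*4 = 10 - 20 = -10
e23 coeff: (-1)*(-5) - 5*(-5) = 5 - (-25) = 30
|a wedge b|^2 = 14^2 + (-10)^2 + 30^2
= 196 + 100 + 900
= 1196


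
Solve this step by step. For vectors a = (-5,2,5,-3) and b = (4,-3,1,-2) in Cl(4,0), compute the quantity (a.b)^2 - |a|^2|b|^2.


a . b = (-5)*4 + 2*(-3) + 5*1 + (-3)*(-2)
= -20 + (-6) + 5 + 6 = -15
|a|^2 = (-5)^2 + 2^2 + 5^2 + (-3)^2 = 63
|b|^2 = 4^2 + (-3)^2 + 1^2 + (-2)^2 = 30
(a.b)^2 = (-15)^2 = 225
|a|^2 * |b|^2 = 63 * 30 = 1890
Result = 225 - 1890 = -1665


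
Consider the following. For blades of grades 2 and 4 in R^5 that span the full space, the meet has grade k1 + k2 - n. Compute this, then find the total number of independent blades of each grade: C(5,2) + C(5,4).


Meet grade = grade(A) + grade(B) - n
= 2 + 4 - 5 = 1
C(5,2) = 10
C(5,4) = 5
dim_A + dim_B = 10 + 5 = 15


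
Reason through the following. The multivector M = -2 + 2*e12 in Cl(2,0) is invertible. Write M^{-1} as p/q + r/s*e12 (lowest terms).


M = -2 + 2*e12, where e12^2 = -1.
Since M commutes with its reverse ~M = a - b*e12, M * ~M = a^2 - b^2*e12^2 = a^2 + b^2.
So M^{-1} = ~M / (a^2 + b^2) = (a - b*e12)/(a^2 + b^2).
a^2 + b^2 = 4 + 4 = 8
Scalar part = -2/8 = -1/4
Bivector coeff = -2/8 = -1/4
M^{-1} = -1/4 - 1/4*e12


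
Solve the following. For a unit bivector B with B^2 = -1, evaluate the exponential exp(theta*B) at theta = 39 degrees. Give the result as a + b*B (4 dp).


For a unit bivector B with B^2 = -1, the exponential series gives
e^(theta*B) = cos(theta) + sin(theta)*B (the GA analogue of Euler's formula).
theta = 39 degrees = 0.680678 rad
cos(39 deg) = 0.7771
sin(39 deg) = 0.6293
exp(theta*B) = 0.7771 + 0.6293*B


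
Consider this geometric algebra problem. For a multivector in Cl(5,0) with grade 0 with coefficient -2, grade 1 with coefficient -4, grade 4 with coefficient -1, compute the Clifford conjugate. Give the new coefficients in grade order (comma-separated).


Clifford conjugate sign for grade k: (-1)^(k(k+1)/2)
Grade 0: (-1)^(0*1/2) = (-1)^0 = 1, coeff -2 -> -2
Grade 1: (-1)^(1*2/2) = (-1)^1 = -1, coeff -4 -> 4
Grade 4: (-1)^(4*5/2) = (-1)^10 = 1, coeff -1 -> -1
Conjugated coefficients: -2, 4, -1


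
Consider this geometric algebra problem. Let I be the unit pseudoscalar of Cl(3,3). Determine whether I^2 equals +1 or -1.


The pseudoscalar I = e1...e_n (product of all n generators) of Cl(p,q) satisfies I^2 = (-1)^(q + n(n-1)/2).
p = 3, q = 3, n = p + q = 6
n(n-1)/2 = 6 * 5 / 2 = 15
Exponent = q + n(n-1)/2 = 3 + 15 = 18
I^2 = (-1)^18 = +1


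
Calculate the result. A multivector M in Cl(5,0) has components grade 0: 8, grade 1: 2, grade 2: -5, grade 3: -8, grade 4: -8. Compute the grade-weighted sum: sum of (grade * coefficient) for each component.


Grade-weighted sum = sum of grade_k * coefficient_k
0*8 = 0
1*2 = 2
2*(-5) = -10
3*(-8) = -24
4*(-8) = -32
Total = 0 + 2 + (-10) + (-24) + (-32) = -64


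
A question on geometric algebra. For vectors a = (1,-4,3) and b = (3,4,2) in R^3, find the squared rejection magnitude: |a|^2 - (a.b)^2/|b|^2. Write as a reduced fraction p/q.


|a|^2 = 1^2 + (-4)^2 + 3^2 = 26
|b|^2 = 3^2 + 4^2 + 2^2 = 29
a . b = 1*3 + (-4)*4 + 3*2 = -7
(a.b)^2 = (-7)^2 = 49
|rej|^2 = 26 - 49/29
= (754 - 49)/29
= 705/29
In lowest terms: 705/29


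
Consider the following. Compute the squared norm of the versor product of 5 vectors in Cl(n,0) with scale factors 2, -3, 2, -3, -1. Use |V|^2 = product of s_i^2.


Each vector v_i has |v_i|^2 = s_i^2
Squared scales: 2^2 = 4, (-3)^2 = 9, 2^2 = 4, (-3)^2 = 9, (-1)^2 = 1
|V|^2 = 4 * 9 * 4 * 9 * 1
= 1296


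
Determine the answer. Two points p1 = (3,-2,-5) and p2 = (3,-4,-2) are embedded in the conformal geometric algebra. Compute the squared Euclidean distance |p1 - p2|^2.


p1 - p2 = (0, 2, -3)
|p1 - p2|^2 = 0^2 + 2^2 + (-3)^2
= 0 + 4 + 9
= 13


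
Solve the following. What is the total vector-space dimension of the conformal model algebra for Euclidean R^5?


The conformal model of R^5 uses Cl(6,1): the 5 Euclidean generators plus two extra orthogonal generators e+ (e+^2 = +1) and e- (e-^2 = -1), from which the null vectors e0, einf are built.
Number of generators m = 5 + 2 = 7.
dim Cl(p,q) = 2^m = 2^7 = 128


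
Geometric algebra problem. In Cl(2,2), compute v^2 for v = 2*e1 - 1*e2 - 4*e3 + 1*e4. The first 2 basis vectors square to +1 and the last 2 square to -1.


v^2 = sum of c_i^2 * e_i^2
Positive signature terms (e_i^2 = +1): 2^2 + (-1)^2 = 5
Negative signature terms (e_j^2 = -1): (-4)^2 + 1^2 = 17
v^2 = 5 - 17 = -12


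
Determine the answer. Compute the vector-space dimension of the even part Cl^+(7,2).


Even subalgebra dimension = 2^(n-1)
n = 7 + 2 = 9
2^(9 - 1) = 2^8 = 256
Verification: sum of C(9,k) for even k = 1 + 36 + 126 + 84 + 9 = 256
Result = 256


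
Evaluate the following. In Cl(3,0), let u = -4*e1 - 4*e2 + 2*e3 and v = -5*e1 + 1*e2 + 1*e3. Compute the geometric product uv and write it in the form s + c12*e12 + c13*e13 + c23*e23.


In Cl(3,0): e_i^2 = 1, e_ie_j = -e_je_i for i != j.
Scalar part = u . v = (-4)*(-5) + (-4)*1 + 2*1
= 20 + (-4) + 2 = 18
e12 coeff = (-4)*1 - (-4)*(-5) = -4 - 20 = -24
e13 coeff = (-4)*1 - 2*(-5) = -4 - (-10) = 6
e23 coeff = (-4)*1 - 2*1 = -4 - 2 = -6
uv = 18 - 24*e12 + 6*e13 - 6*e23


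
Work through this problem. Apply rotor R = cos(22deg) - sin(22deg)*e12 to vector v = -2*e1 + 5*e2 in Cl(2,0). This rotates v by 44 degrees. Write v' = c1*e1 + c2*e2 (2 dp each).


Rotor R = cos(22deg) - sin(22deg)*e12
Rotation angle theta = 2 * 22 = 44 degrees
v' = R*v*~R rotates v by theta.
cos(44deg) = 0.7193, sin(44deg) = 0.6947
v'_1 = -2*cos(44deg) - 5*sin(44deg)
= -2*0.7193 - 5*0.6947
= -4.91
v'_2 = -2*sin(44deg) + 5*cos(44deg)
= -2*0.6947 + 5*0.7193
= 2.21
v' = -4.91*e1 + 2.21*e2


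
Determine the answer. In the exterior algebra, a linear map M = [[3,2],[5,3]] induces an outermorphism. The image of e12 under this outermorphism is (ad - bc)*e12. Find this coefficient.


The outermorphism of a linear map f sends e1^e2 to f(e1)^f(e2).
f(e1) = 3*e1 + 5*e2
f(e2) = 2*e1 + 3*e2
f(e1) ^ f(e2) = (3*e1 + 5*e2) ^ (2*e1 + 3*e2)
= 3*3*e12 + 5*2*e21
= (9 - 10)*e12
= -1*e12
Coefficient = -1


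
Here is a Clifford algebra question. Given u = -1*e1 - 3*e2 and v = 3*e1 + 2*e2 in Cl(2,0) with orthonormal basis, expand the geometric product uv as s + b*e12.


Expand: (-1*e1 - 3*e2)(3*e1 + 2*e2)
= (-1)*3*e1e1 + (-1)*2*e1e2 + (-3)*3*e2e1 + (-3)*2*e2e2
Using e1^2 = e2^2 = 1, e2e1 = -e1e2:
Scalar part s = (-1)*3 + (-3)*2 = -3 + (-6) = -9
Bivector part b = (-1)*2 - (-3)*3 = -2 - (-9) = 7
uv = -9 + 7*e12


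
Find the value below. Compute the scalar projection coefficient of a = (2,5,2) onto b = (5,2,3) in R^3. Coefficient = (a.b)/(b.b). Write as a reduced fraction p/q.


Projection coefficient = (a . b) / (b . b)
a . b = 2*5 + 5*2 + 2*3
= 10 + 10 + 6 = 26
b . b = 5^2 + 2^2 + 3^2
= 25 + 4 + 9 = 38
Coefficient = 26/38
In lowest terms: 13/19


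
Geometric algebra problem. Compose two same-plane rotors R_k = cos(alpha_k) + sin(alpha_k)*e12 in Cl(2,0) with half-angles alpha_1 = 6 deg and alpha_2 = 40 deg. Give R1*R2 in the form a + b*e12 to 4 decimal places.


Same-plane rotors commute and their half-angles add:
R1*R2 = cos(a1 + a2) + sin(a1 + a2)*e12.
a1 + a2 = 6 + 40 = 46 deg
cos(46 deg) = 0.6947
sin(46 deg) = 0.7193
R1*R2 = 0.6947 + 0.7193*e12


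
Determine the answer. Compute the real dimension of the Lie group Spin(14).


Spin(n) double-covers SO(n); both have Lie algebra so(n) of dimension n(n-1)/2.
n = 14
n(n-1) = 14 * 13 = 182
dim Spin(14) = 182/2 = 91


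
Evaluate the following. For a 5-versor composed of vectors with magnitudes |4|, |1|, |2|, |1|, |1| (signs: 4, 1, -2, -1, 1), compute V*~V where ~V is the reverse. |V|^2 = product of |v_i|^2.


Each vector v_i has |v_i|^2 = s_i^2
Squared scales: 4^2 = 16, 1^2 = 1, (-2)^2 = 4, (-1)^2 = 1, 1^2 = 1
|V|^2 = 16 * 1 * 4 * 1 * 1
= 64


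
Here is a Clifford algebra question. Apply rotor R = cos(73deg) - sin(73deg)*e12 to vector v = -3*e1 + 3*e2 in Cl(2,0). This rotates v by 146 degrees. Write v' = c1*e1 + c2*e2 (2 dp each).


Rotor R = cos(73deg) - sin(73deg)*e12
Rotation angle theta = 2 * 73 = 146 degrees
v' = R*v*~R rotates v by theta.
cos(146deg) = -0.8290, sin(146deg) = 0.5592
v'_1 = -3*cos(146deg) - 3*sin(146deg)
= -3*(-0.8290) - 3*0.5592
= 0.81
v'_2 = -3*sin(146deg) + 3*cos(146deg)
= -3*0.5592 + 3*(-0.8290)
= -4.16
v' = 0.81*e1 - 4.16*e2


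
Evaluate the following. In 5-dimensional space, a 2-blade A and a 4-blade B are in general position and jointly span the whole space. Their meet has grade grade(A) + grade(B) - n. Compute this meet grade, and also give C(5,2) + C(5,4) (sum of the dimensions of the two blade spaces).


Meet grade = grade(A) + grade(B) - n
= 2 + 4 - 5 = 1
C(5,2) = 10
C(5,4) = 5
dim_A + dim_B = 10 + 5 = 15


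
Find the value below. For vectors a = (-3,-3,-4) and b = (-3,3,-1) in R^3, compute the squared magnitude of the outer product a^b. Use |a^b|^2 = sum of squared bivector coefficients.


a wedge b = (a1*b2 - a2*b1)*e12 + (a1*b3 - a3*b1)*e13 + (a2*b3 - a3*b2)*e23
e12 coeff: (-3)*3 - (-3)*(-3) = -9 - 9 = -18
e13 coeff: (-3)*(-1) - (-4)*(-3) = 3 - 12 = -9
e23 coeff: (-3)*(-1) - (-4)*3 = 3 - (-12) = 15
|a wedge b|^2 = (-18)^2 + (-9)^2 + 15^2
= 324 + 81 + 225
= 630


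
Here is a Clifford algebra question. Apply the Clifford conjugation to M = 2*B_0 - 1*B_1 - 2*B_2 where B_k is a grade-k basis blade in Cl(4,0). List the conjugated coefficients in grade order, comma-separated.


Clifford conjugate sign for grade k: (-1)^(k(k+1)/2)
Grade 0: (-1)^(0*1/2) = (-1)^0 = 1, coeff 2 -> 2
Grade 1: (-1)^(1*2/2) = (-1)^1 = -1, coeff -1 -> 1
Grade 2: (-1)^(2*3/2) = (-1)^3 = -1, coeff -2 -> 2
Conjugated coefficients: 2, 1, 2


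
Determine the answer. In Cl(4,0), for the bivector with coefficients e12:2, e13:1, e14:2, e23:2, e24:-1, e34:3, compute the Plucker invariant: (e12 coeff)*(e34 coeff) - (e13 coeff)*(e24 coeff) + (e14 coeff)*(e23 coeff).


Plucker relation: af - be + cd
a*f = 2*3 = 6
b*e = 1*(-1) = -1
c*d = 2*2 = 4
af - be + cd = 6 - (-1) + 4
= 11


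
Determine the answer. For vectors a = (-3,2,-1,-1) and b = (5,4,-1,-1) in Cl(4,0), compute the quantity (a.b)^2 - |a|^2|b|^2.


a . b = (-3)*5 + 2*4 + (-1)*(-1) + (-1)*(-1)
= -15 + 8 + 1 + 1 = -5
|a|^2 = (-3)^2 + 2^2 + (-1)^2 + (-1)^2 = 15
|b|^2 = 5^2 + 4^2 + (-1)^2 + (-1)^2 = 43
(a.b)^2 = (-5)^2 = 25
|a|^2 * |b|^2 = 15 * 43 = 645
Result = 25 - 645 = -620


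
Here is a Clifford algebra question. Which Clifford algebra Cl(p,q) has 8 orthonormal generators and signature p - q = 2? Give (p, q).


We need p + q = 8 and p - q = 2.
Adding: 2p = 8 + 2 = 10, so p = 5.
Then q = 8 - 5 = 3.
(p, q) = (5, 3)


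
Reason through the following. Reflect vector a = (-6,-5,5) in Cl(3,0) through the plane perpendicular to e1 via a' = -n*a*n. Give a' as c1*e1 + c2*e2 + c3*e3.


Reflection formula: a' = -n*a*n, with n = e1 (unit vector, n^2 = 1).
For reflection through hyperplane perp to e1:
The component along e1 flips sign, others stay.
a = (-6, -5, 5)
a' = (6, -5, 5)
a' = 6*e1 - 5*e2 + 5*e3


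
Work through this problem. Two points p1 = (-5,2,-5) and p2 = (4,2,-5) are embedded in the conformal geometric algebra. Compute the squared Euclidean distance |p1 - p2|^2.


p1 - p2 = (-9, 0, 0)
|p1 - p2|^2 = (-9)^2 + 0^2 + 0^2
= 81 + 0 + 0
= 81


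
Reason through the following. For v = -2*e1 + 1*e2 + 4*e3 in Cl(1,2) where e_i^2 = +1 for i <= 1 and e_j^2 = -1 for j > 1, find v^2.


v^2 = sum of c_i^2 * e_i^2
Positive signature terms (e_i^2 = +1): (-2)^2 = 4
Negative signature terms (e_j^2 = -1): 1^2 + 4^2 = 17
v^2 = 4 - 17 = -13


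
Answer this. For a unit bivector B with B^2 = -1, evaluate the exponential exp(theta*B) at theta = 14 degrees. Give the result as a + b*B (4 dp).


For a unit bivector B with B^2 = -1, the exponential series gives
e^(theta*B) = cos(theta) + sin(theta)*B (the GA analogue of Euler's formula).
theta = 14 degrees = 0.244346 rad
cos(14 deg) = 0.9703
sin(14 deg) = 0.2419
exp(theta*B) = 0.9703 + 0.2419*B


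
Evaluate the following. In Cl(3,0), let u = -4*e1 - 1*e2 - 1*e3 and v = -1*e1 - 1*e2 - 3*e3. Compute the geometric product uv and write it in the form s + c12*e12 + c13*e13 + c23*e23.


In Cl(3,0): e_i^2 = 1, e_ie_j = -e_je_i for i != j.
Scalar part = u . v = (-4)*(-1) + (-1)*(-1) + (-1)*(-3)
= 4 + 1 + 3 = 8
e12 coeff = (-4)*(-1) - (-1)*(-1) = 4 - 1 = 3
e13 coeff = (-4)*(-3) - (-1)*(-1) = 12 - 1 = 11
e23 coeff = (-1)*(-3) - (-1)*(-1) = 3 - 1 = 2
uv = 8 + 3*e12 + 11*e13 + 2*e23


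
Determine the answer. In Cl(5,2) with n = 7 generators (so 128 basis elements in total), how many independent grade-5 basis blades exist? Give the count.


Number of grade-k basis blades in Cl(p,q) with n = p + q is C(n, k).
n = 5 + 2 = 7
C(7, 5) = 7! / (5! * 2!)
= 5040 / (120 * 2)
= 21


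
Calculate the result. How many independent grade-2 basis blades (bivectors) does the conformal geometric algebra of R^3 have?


The conformal model of R^3 uses Cl(4,1) with m = 3 + 2 = 5 generators.
Number of grade-2 blades = C(m, 2) = C(5, 2)
= 5*4/2 = 10


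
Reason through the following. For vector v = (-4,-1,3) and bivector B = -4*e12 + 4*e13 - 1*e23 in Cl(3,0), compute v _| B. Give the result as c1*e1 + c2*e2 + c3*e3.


Left contraction v _| B = <vB>_1 (grade-1 part of the geometric product vB).
Using e1_|e12 = e2, e2_|e12 = -e1, e1_|e13 = e3, e3_|e13 = -e1, e2_|e23 = e3, e3_|e23 = -e2:
e1 coeff: -v2*b12 - v3*b13 = -(-1)*(-4) - (3)*(4) = -16
e2 coeff: v1*b12 - v3*b23 = (-4)*(-4) - (3)*(-1) = 19
e3 coeff: v1*b13 + v2*b23 = (-4)*(4) + (-1)*(-1) = -15
v _| B = -16*e1 + 19*e2 - 15*e3


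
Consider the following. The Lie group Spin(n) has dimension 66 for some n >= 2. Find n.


dim Spin(n) = dim so(n) = n(n-1)/2.
Solve n(n-1)/2 = 66, i.e. n^2 - n - 132 = 0.
Discriminant = 1 + 8*66 = 529
n = (1 + sqrt(529))/2 = (1 + 23)/2 = 12


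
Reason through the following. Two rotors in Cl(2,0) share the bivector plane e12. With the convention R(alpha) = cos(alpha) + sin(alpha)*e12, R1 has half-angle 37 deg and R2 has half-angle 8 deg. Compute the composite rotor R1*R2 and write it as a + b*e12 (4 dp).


Same-plane rotors commute and their half-angles add:
R1*R2 = cos(a1 + a2) + sin(a1 + a2)*e12.
a1 + a2 = 37 + 8 = 45 deg
cos(45 deg) = 0.7071
sin(45 deg) = 0.7071
R1*R2 = 0.7071 + 0.7071*e12


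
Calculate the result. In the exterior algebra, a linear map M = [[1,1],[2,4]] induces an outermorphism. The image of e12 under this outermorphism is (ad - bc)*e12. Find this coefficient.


The outermorphism of a linear map f sends e1^e2 to f(e1)^f(e2).
f(e1) = 1*e1 + 2*e2
f(e2) = 1*e1 + 4*e2
f(e1) ^ f(e2) = (1*e1 + 2*e2) ^ (1*e1 + 4*e2)
= 1*4*e12 + 2*1*e21
= (4 - 2)*e12
= 2*e12
Coefficient = 2


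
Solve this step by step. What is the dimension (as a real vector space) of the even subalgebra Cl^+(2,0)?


Even subalgebra dimension = 2^(n-1)
n = 2 + 0 = 2
2^(2 - 1) = 2^1 = 2
Verification: sum of C(2,k) for even k = 1 + 1 = 2
Result = 2


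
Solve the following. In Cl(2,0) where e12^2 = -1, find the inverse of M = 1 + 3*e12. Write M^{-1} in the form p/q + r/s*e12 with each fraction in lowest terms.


M = 1 + 3*e12, where e12^2 = -1.
Since M commutes with its reverse ~M = a - b*e12, M * ~M = a^2 - b^2*e12^2 = a^2 + b^2.
So M^{-1} = ~M / (a^2 + b^2) = (a - b*e12)/(a^2 + b^2).
a^2 + b^2 = 1 + 9 = 10
Scalar part = 1/10 = 1/10
Bivector coeff = -3/10 = -3/10
M^{-1} = 1/10 - 3/10*e12


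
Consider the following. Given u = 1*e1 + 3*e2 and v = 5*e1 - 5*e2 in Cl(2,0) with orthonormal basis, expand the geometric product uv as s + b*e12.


Expand: (1*e1 + 3*e2)(5*e1 - 5*e2)
= 1*5*e1e1 + 1*(-5)*e1e2 + 3*5*e2e1 + 3*(-5)*e2e2
Using e1^2 = e2^2 = 1, e2e1 = -e1e2:
Scalar part s = 1*5 + 3*(-5) = 5 + (-15) = -10
Bivector part b = 1*(-5) - 3*5 = -5 - 15 = -20
uv = -10 - 20*e12


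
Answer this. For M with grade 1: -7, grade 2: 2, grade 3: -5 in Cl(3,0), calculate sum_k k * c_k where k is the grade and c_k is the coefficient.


Grade-weighted sum = sum of grade_k * coefficient_k
1*(-7) = -7
2*2 = 4
3*(-5) = -15
Total = -7 + 4 + (-15) = -18


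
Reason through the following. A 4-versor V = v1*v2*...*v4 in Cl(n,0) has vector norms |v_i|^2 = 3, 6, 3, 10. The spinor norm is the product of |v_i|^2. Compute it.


Spinor norm N(V) = |v1|^2 * |v2|^2 * ... * |v4|^2
= 3 * 6 * 3 * 10
Running product: 3, 18, 54, 540
N(V) = 540


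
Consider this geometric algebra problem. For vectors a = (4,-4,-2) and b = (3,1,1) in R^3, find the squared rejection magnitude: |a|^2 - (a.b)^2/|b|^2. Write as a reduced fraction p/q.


|a|^2 = 4^2 + (-4)^2 + (-2)^2 = 36
|b|^2 = 3^2 + 1^2 + 1^2 = 11
a . b = 4*3 + (-4)*1 + (-2)*1 = 6
(a.b)^2 = 6^2 = 36
|rej|^2 = 36 - 36/11
= (396 - 36)/11
= 360/11
In lowest terms: 360/11


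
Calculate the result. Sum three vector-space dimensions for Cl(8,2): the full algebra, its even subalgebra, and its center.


n = 8 + 2 = 10
Total dim = 2^10 = 1024
Even subalgebra dim = 2^9 = 512
n is even, so center dim = 1
Sum = 1024 + 512 + 1 = 1537


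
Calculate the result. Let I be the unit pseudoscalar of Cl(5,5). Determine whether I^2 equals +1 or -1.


The pseudoscalar I = e1...e_n (product of all n generators) of Cl(p,q) satisfies I^2 = (-1)^(q + n(n-1)/2).
p = 5, q = 5, n = p + q = 10
n(n-1)/2 = 10 * 9 / 2 = 45
Exponent = q + n(n-1)/2 = 5 + 45 = 50
I^2 = (-1)^50 = +1


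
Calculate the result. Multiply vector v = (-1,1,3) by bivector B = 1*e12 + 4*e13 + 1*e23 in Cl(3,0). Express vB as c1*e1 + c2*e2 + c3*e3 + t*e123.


vB has grade-1 (vector) and grade-3 (trivector) parts: vB = (v _| B) + (v ^ B).
Vector part <vB>_1:
  e1: -v2*b12 - v3*b13 = -(1)*(1) - (3)*(4) = -13
  e2: v1*b12 - v3*b23 = (-1)*(1) - (3)*(1) = -4
  e3: v1*b13 + v2*b23 = (-1)*(4) + (1)*(1) = -3
Trivector part <vB>_3:
  e123: v1*b23 - v2*b13 + v3*b12 = (-1)*(1) - (1)*(4) + (3)*(1) = -2
vB = -13*e1 - 4*e2 - 3*e3 - 2*e123


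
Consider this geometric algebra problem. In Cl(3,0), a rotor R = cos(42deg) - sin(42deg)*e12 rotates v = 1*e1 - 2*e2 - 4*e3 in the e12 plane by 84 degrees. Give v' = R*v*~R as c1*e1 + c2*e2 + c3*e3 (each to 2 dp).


Rotor R = cos(42deg) - sin(42deg)*e12
Rotation angle theta = 2 * 42 = 84 degrees in the e12 plane (e1 -> e2).
The component perpendicular to the plane (e3) is invariant: v'_3 = v3 = -4.00
cos(84deg) = 0.1045, sin(84deg) = 0.9945
v'_1 = v1*cos(theta) - v2*sin(theta) = 1*0.1045 - (-2)*0.9945 = 2.09
v'_2 = v1*sin(theta) + v2*cos(theta) = 1*0.9945 + (-2)*0.1045 = 0.79
v' = 2.09*e1 + 0.79*e2 - 4.00*e3


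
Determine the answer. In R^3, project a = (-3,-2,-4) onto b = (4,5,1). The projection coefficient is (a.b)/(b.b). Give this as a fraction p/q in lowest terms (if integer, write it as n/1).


Projection coefficient = (a . b) / (b . b)
a . b = (-3)*4 + (-2)*5 + (-4)*1
= -12 + (-10) + (-4) = -26
b . b = 4^2 + 5^2 + 1^2
= 16 + 25 + 1 = 42
Coefficient = -26/42
In lowest terms: -13/21


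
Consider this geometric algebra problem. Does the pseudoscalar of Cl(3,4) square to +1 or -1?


The pseudoscalar I = e1...e_n (product of all n generators) of Cl(p,q) satisfies I^2 = (-1)^(q + n(n-1)/2).
p = 3, q = 4, n = p + q = 7
n(n-1)/2 = 7 * 6 / 2 = 21
Exponent = q + n(n-1)/2 = 4 + 21 = 25
I^2 = (-1)^25 = -1


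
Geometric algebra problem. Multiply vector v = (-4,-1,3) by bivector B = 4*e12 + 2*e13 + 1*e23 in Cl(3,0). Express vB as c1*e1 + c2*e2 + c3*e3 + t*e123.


vB has grade-1 (vector) and grade-3 (trivector) parts: vB = (v _| B) + (v ^ B).
Vector part <vB>_1:
  e1: -v2*b12 - v3*b13 = -(-1)*(4) - (3)*(2) = -2
  e2: v1*b12 - v3*b23 = (-4)*(4) - (3)*(1) = -19
  e3: v1*b13 + v2*b23 = (-4)*(2) + (-1)*(1) = -9
Trivector part <vB>_3:
  e123: v1*b23 - v2*b13 + v3*b12 = (-4)*(1) - (-1)*(2) + (3)*(4) = 10
vB = -2*e1 - 19*e2 - 9*e3 + 10*e123


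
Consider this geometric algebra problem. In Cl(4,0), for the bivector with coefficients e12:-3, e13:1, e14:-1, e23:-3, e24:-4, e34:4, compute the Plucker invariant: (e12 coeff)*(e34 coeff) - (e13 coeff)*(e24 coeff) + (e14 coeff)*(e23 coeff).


Plucker relation: af - be + cd
a*f = (-3)*4 = -12
b*e = 1*(-4) = -4
c*d = (-1)*(-3) = 3
af - be + cd = -12 - (-4) + 3
= -5


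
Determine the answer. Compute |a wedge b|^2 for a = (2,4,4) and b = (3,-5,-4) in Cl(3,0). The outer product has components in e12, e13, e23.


a wedge b = (a1*b2 - a2*b1)*e12 + (a1*b3 - a3*b1)*e13 + (a2*b3 - a3*b2)*e23
e12 coeff: 2*(-5) - 4*3 = -10 - 12 = -22
e13 coeff: 2*(-4) - 4*3 = -8 - 12 = -20
e23 coeff: 4*(-4) - 4*(-5) = -16 - (-20) = 4
|a wedge b|^2 = (-22)^2 + (-20)^2 + 4^2
= 484 + 400 + 16
= 900


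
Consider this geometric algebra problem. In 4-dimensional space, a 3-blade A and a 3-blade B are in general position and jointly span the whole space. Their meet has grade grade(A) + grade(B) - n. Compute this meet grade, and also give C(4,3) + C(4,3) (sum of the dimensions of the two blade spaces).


Meet grade = grade(A) + grade(B) - n
= 3 + 3 - 4 = 2
C(4,3) = 4
C(4,3) = 4
dim_A + dim_B = 4 + 4 = 8


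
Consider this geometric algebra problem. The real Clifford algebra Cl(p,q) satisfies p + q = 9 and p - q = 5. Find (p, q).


We need p + q = 9 and p - q = 5.
Adding: 2p = 9 + 5 = 14, so p = 7.
Then q = 9 - 7 = 2.
(p, q) = (7, 2)


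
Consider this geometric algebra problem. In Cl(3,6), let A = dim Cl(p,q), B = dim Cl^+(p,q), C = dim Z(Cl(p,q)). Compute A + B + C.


n = 3 + 6 = 9
Total dim = 2^9 = 512
Even subalgebra dim = 2^8 = 256
n is odd, so center dim = 2
Sum = 512 + 256 + 2 = 770


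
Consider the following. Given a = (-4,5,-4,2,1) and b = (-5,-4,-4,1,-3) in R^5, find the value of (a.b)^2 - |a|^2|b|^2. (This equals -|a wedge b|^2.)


a . b = (-4)*(-5) + 5*(-4) + (-4)*(-4) + 2*1 + 1*(-3)
= 20 + (-20) + 16 + 2 + (-3) = 15
|a|^2 = (-4)^2 + 5^2 + (-4)^2 + 2^2 + 1^2 = 62
|b|^2 = (-5)^2 + (-4)^2 + (-4)^2 + 1^2 + (-3)^2 = 67
(a.b)^2 = 15^2 = 225
|a|^2 * |b|^2 = 62 * 67 = 4154
Result = 225 - 4154 = -3929


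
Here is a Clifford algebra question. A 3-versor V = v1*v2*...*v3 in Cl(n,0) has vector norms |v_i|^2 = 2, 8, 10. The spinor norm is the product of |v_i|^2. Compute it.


Spinor norm N(V) = |v1|^2 * |v2|^2 * ... * |v3|^2
= 2 * 8 * 10
Running product: 2, 16, 160
N(V) = 160


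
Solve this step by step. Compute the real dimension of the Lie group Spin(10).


Spin(n) double-covers SO(n); both have Lie algebra so(n) of dimension n(n-1)/2.
n = 10
n(n-1) = 10 * 9 = 90
dim Spin(10) = 90/2 = 45


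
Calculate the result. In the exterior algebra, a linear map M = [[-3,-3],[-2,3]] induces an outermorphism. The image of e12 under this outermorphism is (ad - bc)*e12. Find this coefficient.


The outermorphism of a linear map f sends e1^e2 to f(e1)^f(e2).
f(e1) = -3*e1 - 2*e2
f(e2) = -3*e1 + 3*e2
f(e1) ^ f(e2) = (-3*e1 - 2*e2) ^ (-3*e1 + 3*e2)
= (-3)*3*e12 + (-2)*(-3)*e21
= (-9 - 6)*e12
= -15*e12
Coefficient = -15


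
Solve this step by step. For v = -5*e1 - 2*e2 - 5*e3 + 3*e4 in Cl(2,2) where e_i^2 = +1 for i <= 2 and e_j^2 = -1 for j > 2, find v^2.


v^2 = sum of c_i^2 * e_i^2
Positive signature terms (e_i^2 = +1): (-5)^2 + (-2)^2 = 29
Negative signature terms (e_j^2 = -1): (-5)^2 + 3^2 = 34
v^2 = 29 - 34 = -5


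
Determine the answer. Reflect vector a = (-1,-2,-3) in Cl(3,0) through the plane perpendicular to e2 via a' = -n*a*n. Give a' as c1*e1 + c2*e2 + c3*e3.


Reflection formula: a' = -n*a*n, with n = e2 (unit vector, n^2 = 1).
For reflection through hyperplane perp to e2:
The component along e2 flips sign, others stay.
a = (-1, -2, -3)
a' = (-1, 2, -3)
a' = -1*e1 + 2*e2 - 3*e3


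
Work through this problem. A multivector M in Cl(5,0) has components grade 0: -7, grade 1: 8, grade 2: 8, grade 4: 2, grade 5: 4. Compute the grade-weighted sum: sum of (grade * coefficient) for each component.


Grade-weighted sum = sum of grade_k * coefficient_k
0*(-7) = 0
1*8 = 8
2*8 = 16
4*2 = 8
5*4 = 20
Total = 0 + 8 + 16 + 8 + 20 = 52


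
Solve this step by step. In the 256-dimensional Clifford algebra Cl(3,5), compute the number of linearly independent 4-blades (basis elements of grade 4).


Number of grade-k basis blades in Cl(p,q) with n = p + q is C(n, k).
n = 3 + 5 = 8
C(8, 4) = 8! / (4! * 4!)
= 40320 / (24 * 24)
= 70


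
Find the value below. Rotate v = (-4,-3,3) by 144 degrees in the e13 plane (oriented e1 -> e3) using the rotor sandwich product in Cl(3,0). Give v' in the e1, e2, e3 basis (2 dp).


Rotor R = cos(72deg) - sin(72deg)*e13
Rotation angle theta = 2 * 72 = 144 degrees in the e13 plane (e1 -> e3).
The component perpendicular to the plane (e2) is invariant: v'_2 = v2 = -3.00
cos(144deg) = -0.8090, sin(144deg) = 0.5878
v'_1 = v1*cos(theta) - v3*sin(theta) = -4*(-0.8090) - 3*0.5878 = 1.47
v'_3 = v1*sin(theta) + v3*cos(theta) = -4*0.5878 + 3*(-0.8090) = -4.78
v' = 1.47*e1 - 3.00*e2 - 4.78*e3


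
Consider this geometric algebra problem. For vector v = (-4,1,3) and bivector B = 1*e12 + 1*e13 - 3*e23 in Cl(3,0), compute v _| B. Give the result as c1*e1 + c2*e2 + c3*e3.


Left contraction v _| B = <vB>_1 (grade-1 part of the geometric product vB).
Using e1_|e12 = e2, e2_|e12 = -e1, e1_|e13 = e3, e3_|e13 = -e1, e2_|e23 = e3, e3_|e23 = -e2:
e1 coeff: -v2*b12 - v3*b13 = -(1)*(1) - (3)*(1) = -4
e2 coeff: v1*b12 - v3*b23 = (-4)*(1) - (3)*(-3) = 5
e3 coeff: v1*b13 + v2*b23 = (-4)*(1) + (1)*(-3) = -7
v _| B = -4*e1 + 5*e2 - 7*e3
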